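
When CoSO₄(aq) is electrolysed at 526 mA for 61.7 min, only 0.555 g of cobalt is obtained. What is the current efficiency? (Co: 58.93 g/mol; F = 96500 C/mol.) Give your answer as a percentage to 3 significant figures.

93.3%

Q = 0.526 × 3702 = 1947 C
n(e⁻) = 1947 / 96500 = 0.02018 mol
Co²⁺ + 2e⁻ → Co, so theoretical n(Co) = 0.01009 mol → 0.5946 g
Efficiency = 0.555 / 0.5946 = 0.9334 = 93.3%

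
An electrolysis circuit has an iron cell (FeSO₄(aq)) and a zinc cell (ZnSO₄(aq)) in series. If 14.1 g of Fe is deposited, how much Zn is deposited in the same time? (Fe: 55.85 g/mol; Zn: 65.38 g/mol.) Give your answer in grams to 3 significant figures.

16.5 g

n(Fe) = 14.1 / 55.85 = 0.2525 mol
Fe²⁺ + 2e⁻ → Fe, so n(e⁻) = 2 × 0.2525 = 0.5050 mol
Same current for the same time ⇒ same n(e⁻) = 0.5050 mol in both cells.
Zn²⁺ + 2e⁻ → Zn, so n(Zn) = 0.5050 / 2 = 0.2525 mol
m(Zn) = 0.2525 × 65.38 = 16.5 g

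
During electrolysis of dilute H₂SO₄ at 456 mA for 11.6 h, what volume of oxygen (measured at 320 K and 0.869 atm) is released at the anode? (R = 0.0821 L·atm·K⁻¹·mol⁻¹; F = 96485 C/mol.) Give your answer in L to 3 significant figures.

Q = It = 0.456 × 41760 = 19040 C
n(e⁻) = 19040 / 96485 = 0.1973 mol
2H₂O → O₂ + 4H⁺ + 4e⁻, so n(O₂) = 0.1973 / 4 = 0.04933 mol
V = nRT/P = 0.04933 × 0.0821 × 320 / 0.869 = 1.491 L

1.49 L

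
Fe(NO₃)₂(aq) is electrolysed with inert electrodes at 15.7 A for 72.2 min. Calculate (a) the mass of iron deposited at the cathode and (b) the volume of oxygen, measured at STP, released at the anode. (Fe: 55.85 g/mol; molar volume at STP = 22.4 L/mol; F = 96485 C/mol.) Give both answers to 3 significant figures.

19.7 g Fe; 3.95 L O₂

Q = 15.7 × 4332 = 68010 C; n(e⁻) = 68010 / 96485 = 0.7049 mol
Cathode: Fe²⁺ + 2e⁻ → Fe → n(Fe) = 0.7049/2 = 0.3525 mol → 19.7 g
Anode: 2H₂O → O₂ + 4H⁺ + 4e⁻ → n(O₂) = 0.7049/4 = 0.1762 mol → 3.95 L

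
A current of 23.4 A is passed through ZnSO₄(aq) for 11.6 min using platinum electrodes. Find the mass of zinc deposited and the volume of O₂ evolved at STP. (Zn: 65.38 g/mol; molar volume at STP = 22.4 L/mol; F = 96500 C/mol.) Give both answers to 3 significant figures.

Q = 23.4 × 696 = 16290 C; n(e⁻) = 16290 / 96500 = 0.1688 mol
Cathode: Zn²⁺ + 2e⁻ → Zn → n(Zn) = 0.1688/2 = 0.08440 mol → 5.52 g
Anode: 2H₂O → O₂ + 4H⁺ + 4e⁻ → n(O₂) = 0.1688/4 = 0.04220 mol → 0.945 L

5.52 g Zn; 0.945 L O₂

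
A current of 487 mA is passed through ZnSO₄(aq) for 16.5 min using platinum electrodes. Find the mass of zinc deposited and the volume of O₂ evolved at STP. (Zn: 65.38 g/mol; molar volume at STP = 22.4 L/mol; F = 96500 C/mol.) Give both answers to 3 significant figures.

Q = 0.487 × 990 = 482.1 C; n(e⁻) = 482.1 / 96500 = 0.004996 mol
Cathode: Zn²⁺ + 2e⁻ → Zn → n(Zn) = 0.004996/2 = 0.002498 mol → 0.163 g
Anode: 2H₂O → O₂ + 4H⁺ + 4e⁻ → n(O₂) = 0.004996/4 = 0.001249 mol → 0.0280 L

0.163 g Zn; 0.0280 L O₂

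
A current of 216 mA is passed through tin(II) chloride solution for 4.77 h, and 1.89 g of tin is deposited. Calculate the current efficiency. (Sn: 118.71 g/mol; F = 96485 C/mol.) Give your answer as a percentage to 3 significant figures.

82.8%

Q = 0.216 × 17172 = 3709 C
n(e⁻) = 3709 / 96485 = 0.03844 mol
Sn²⁺ + 2e⁻ → Sn, so theoretical n(Sn) = 0.01922 mol → 2.282 g
Efficiency = 1.89 / 2.282 = 0.8282 = 82.8%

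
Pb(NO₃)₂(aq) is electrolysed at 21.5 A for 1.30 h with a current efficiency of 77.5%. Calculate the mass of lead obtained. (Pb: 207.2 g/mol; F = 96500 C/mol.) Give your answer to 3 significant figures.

83.7 g

Q = 21.5 × 4680 = 1.006×10^5 C
n(e⁻) = 1.006×10^5 / 96500 = 1.042 mol
Pb²⁺ + 2e⁻ → Pb, so theoretical m(Pb) = 0.5210 × 207.2 = 108.0 g
Actual mass = 77.5% × 108.0 = 83.7 g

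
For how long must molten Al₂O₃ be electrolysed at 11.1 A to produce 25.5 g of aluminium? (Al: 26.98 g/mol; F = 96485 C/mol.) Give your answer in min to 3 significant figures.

n(Al) = 25.5 / 26.98 = 0.9451 mol
Al³⁺ + 3e⁻ → Al, so n(e⁻) = 3 × 0.9451 = 2.835 mol
Q = 2.835 × 96485 = 2.735×10^5 C
t = Q / I = 2.735×10^5 / 11.1 = 24640 s = 411 min

411 min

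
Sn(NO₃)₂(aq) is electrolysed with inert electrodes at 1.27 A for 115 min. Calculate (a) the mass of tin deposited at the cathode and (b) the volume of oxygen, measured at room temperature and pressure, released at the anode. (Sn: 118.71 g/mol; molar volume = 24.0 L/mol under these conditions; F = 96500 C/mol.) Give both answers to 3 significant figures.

Q = 1.27 × 6900 = 8763 C; n(e⁻) = 8763 / 96500 = 0.09081 mol
Cathode: Sn²⁺ + 2e⁻ → Sn → n(Sn) = 0.09081/2 = 0.04541 mol → 5.39 g
Anode: 2H₂O → O₂ + 4H⁺ + 4e⁻ → n(O₂) = 0.09081/4 = 0.02270 mol → 0.545 L

5.39 g Sn; 0.545 L O₂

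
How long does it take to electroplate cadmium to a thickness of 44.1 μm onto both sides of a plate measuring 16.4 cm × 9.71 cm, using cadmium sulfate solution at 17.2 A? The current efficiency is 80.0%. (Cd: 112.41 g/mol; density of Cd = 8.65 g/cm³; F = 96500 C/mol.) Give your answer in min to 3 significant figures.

25.3 min

Plated area = 2 × 16.4 × 9.71 = 318.5 cm²
Volume = 318.5 × 44.1×10⁻⁴ cm = 1.405 cm³
m(Cd) = 1.405 × 8.65 = 12.15 g
n(Cd) = 12.15 / 112.41 = 0.1081 mol; n(e⁻) = 2 × 0.1081 = 0.2162 mol
Q = 0.2162 × 96500 / 0.800 = 26080 C
t = 26080 / 17.2 = 1516 s = 25.3 min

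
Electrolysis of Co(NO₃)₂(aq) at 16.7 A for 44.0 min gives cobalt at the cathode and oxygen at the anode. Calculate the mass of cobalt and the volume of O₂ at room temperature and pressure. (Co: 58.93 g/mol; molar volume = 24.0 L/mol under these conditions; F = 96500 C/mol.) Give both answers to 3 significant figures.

13.5 g Co; 2.74 L O₂

Q = 16.7 × 2640 = 44090 C; n(e⁻) = 44090 / 96500 = 0.4569 mol
Cathode: Co²⁺ + 2e⁻ → Co → n(Co) = 0.4569/2 = 0.2285 mol → 13.5 g
Anode: 2H₂O → O₂ + 4H⁺ + 4e⁻ → n(O₂) = 0.4569/4 = 0.1142 mol → 2.74 L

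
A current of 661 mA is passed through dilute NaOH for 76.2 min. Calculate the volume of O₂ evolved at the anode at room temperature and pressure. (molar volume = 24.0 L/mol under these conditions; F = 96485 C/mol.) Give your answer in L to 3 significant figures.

Charge passed = 0.661 × 4572 = 3022 C
n(e⁻) = 3022 / 96485 = 0.03132 mol
2H₂O → O₂ + 4H⁺ + 4e⁻, so n(O₂) = 0.03132 / 4 = 0.007830 mol
V = 0.007830 × 24.0 = 0.1879 L

0.188 L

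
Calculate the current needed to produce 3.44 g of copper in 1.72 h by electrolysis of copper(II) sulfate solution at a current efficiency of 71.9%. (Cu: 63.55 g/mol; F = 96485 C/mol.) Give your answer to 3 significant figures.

n(Cu) = 3.44 / 63.55 = 0.05413 mol
Cu²⁺ + 2e⁻ → Cu, so n(e⁻) = 2 × 0.05413 = 0.1083 mol
Q = 0.1083 × 96485 / 0.719 = 14530 C
I = Q / t = 14530 / 6192 s = 2.35 A

2.35 A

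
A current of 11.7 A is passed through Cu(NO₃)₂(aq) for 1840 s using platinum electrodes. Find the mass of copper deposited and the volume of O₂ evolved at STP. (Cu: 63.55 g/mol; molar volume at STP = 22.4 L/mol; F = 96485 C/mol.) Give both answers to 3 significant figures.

Q = 11.7 × 1840 = 21530 C; n(e⁻) = 21530 / 96485 = 0.2231 mol
Cathode: Cu²⁺ + 2e⁻ → Cu → n(Cu) = 0.2231/2 = 0.1116 mol → 7.09 g
Anode: 2H₂O → O₂ + 4H⁺ + 4e⁻ → n(O₂) = 0.2231/4 = 0.05578 mol → 1.25 L

7.09 g Cu; 1.25 L O₂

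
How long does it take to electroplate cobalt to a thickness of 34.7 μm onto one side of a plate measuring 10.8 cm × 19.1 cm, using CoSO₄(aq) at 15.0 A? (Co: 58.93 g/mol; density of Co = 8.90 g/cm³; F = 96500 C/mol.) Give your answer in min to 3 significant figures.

23.2 min

Plated area = 10.8 × 19.1 = 206.3 cm²
Volume = 206.3 × 34.7×10⁻⁴ cm = 0.7159 cm³
m(Co) = 0.7159 × 8.90 = 6.372 g
n(Co) = 6.372 / 58.93 = 0.1081 mol; n(e⁻) = 2 × 0.1081 = 0.2162 mol
Q = 0.2162 × 96500 = 20860 C
t = 20860 / 15.0 = 1391 s = 23.2 min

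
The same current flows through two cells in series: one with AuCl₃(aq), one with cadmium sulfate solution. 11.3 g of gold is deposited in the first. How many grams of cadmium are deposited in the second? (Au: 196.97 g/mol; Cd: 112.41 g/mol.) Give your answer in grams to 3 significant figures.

9.67 g

n(Au) = 11.3 / 196.97 = 0.05737 mol
Au³⁺ + 3e⁻ → Au, so n(e⁻) = 3 × 0.05737 = 0.1721 mol
In series, the same 0.1721 mol of electrons flows through the second cell.
Cd²⁺ + 2e⁻ → Cd, so n(Cd) = 0.1721 / 2 = 0.08605 mol
m(Cd) = 0.08605 × 112.41 = 9.67 g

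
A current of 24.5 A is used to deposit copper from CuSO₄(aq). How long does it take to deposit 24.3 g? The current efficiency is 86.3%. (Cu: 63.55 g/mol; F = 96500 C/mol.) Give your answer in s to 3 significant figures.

3490 s

n(Cu) = 24.3 / 63.55 = 0.3824 mol
Cu²⁺ + 2e⁻ → Cu, so n(e⁻) = 2 × 0.3824 = 0.7648 mol
Q = 0.7648 × 96500 / 0.863 = 85520 C
t = Q / I = 85520 / 24.5 = 3491 s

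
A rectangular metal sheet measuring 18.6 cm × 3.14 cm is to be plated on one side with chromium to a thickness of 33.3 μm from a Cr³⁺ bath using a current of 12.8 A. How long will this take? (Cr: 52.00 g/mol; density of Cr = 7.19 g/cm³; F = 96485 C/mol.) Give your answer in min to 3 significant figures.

10.1 min

Plated area = 18.6 × 3.14 = 58.40 cm²
Volume = 58.40 × 33.3×10⁻⁴ cm = 0.1945 cm³
m(Cr) = 0.1945 × 7.19 = 1.398 g
n(Cr) = 1.398 / 52.00 = 0.02688 mol; n(e⁻) = 3 × 0.02688 = 0.08064 mol
Q = 0.08064 × 96485 = 7781 C
t = 7781 / 12.8 = 607.9 s = 10.1 min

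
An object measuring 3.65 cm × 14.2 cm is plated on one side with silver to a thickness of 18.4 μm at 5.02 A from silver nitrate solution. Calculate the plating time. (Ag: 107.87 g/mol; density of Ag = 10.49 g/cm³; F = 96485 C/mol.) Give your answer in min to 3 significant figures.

2.97 min

Plated area = 3.65 × 14.2 = 51.83 cm²
Volume = 51.83 × 18.4×10⁻⁴ cm = 0.09537 cm³
m(Ag) = 0.09537 × 10.49 = 1.000 g
n(Ag) = 1.000 / 107.87 = 0.009270 mol; n(e⁻) = 0.009270 mol
Q = 0.009270 × 96485 = 894.4 C
t = 894.4 / 5.02 = 178.2 s = 2.97 min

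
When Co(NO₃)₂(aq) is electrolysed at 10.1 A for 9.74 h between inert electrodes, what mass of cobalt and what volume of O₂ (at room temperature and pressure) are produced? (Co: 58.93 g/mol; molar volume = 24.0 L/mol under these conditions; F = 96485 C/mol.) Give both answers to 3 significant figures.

108 g Co; 22.0 L O₂

Q = 10.1 × 35064 = 3.541×10^5 C; n(e⁻) = 3.541×10^5 / 96485 = 3.670 mol
Cathode: Co²⁺ + 2e⁻ → Co → n(Co) = 3.670/2 = 1.835 mol → 108 g
Anode: 2H₂O → O₂ + 4H⁺ + 4e⁻ → n(O₂) = 3.670/4 = 0.9175 mol → 22.0 L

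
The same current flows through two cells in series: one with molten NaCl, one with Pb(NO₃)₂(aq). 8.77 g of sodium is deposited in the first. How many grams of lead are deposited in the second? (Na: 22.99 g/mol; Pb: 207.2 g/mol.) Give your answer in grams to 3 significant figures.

n(Na) = 8.77 / 22.99 = 0.3815 mol
Na⁺ + e⁻ → Na, so n(e⁻) = 0.3815 mol
Same current for the same time ⇒ same n(e⁻) = 0.3815 mol in both cells.
Pb²⁺ + 2e⁻ → Pb, so n(Pb) = 0.3815 / 2 = 0.1908 mol
m(Pb) = 0.1908 × 207.2 = 39.5 g

39.5 g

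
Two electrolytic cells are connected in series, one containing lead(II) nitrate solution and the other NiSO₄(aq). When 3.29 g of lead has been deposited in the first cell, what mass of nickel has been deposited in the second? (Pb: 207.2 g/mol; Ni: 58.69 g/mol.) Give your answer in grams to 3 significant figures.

n(Pb) = 3.29 / 207.2 = 0.01588 mol
Pb²⁺ + 2e⁻ → Pb, so n(e⁻) = 2 × 0.01588 = 0.03176 mol
In series, the same 0.03176 mol of electrons flows through the second cell.
Ni²⁺ + 2e⁻ → Ni, so n(Ni) = 0.03176 / 2 = 0.01588 mol
m(Ni) = 0.01588 × 58.69 = 0.932 g

0.932 g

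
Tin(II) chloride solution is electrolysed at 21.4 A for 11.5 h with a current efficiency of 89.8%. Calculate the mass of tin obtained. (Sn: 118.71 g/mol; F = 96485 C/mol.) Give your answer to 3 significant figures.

Q = 21.4 × 41400 = 8.860×10^5 C
n(e⁻) = 8.860×10^5 / 96485 = 9.183 mol
Sn²⁺ + 2e⁻ → Sn, so theoretical m(Sn) = 4.592 × 118.71 = 545.1 g
Actual mass = 89.8% × 545.1 = 489 g

489 g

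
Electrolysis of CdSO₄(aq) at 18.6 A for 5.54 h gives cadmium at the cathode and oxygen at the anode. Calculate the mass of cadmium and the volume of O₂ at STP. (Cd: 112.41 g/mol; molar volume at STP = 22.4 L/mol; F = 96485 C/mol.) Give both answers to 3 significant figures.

Q = 18.6 × 19944 = 3.710×10^5 C; n(e⁻) = 3.710×10^5 / 96485 = 3.845 mol
Cathode: Cd²⁺ + 2e⁻ → Cd → n(Cd) = 3.845/2 = 1.923 mol → 216 g
Anode: 2H₂O → O₂ + 4H⁺ + 4e⁻ → n(O₂) = 3.845/4 = 0.9613 mol → 21.5 L

216 g Cd; 21.5 L O₂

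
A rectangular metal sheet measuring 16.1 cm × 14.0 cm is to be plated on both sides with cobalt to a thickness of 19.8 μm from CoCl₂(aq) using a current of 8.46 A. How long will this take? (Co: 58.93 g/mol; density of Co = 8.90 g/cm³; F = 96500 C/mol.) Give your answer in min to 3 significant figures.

51.3 min

Plated area = 2 × 16.1 × 14.0 = 450.8 cm²
Volume = 450.8 × 19.8×10⁻⁴ cm = 0.8926 cm³
m(Co) = 0.8926 × 8.90 = 7.944 g
n(Co) = 7.944 / 58.93 = 0.1348 mol; n(e⁻) = 2 × 0.1348 = 0.2696 mol
Q = 0.2696 × 96500 = 26020 C
t = 26020 / 8.46 = 3076 s = 51.3 min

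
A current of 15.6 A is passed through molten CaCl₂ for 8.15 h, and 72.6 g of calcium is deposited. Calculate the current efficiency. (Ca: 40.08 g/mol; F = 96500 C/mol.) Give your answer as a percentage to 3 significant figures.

Q = 15.6 × 29340 = 4.577×10^5 C
n(e⁻) = 4.577×10^5 / 96500 = 4.743 mol
Ca²⁺ + 2e⁻ → Ca, so theoretical n(Ca) = 2.372 mol → 95.07 g
Efficiency = 72.6 / 95.07 = 0.7636 = 76.4%

76.4%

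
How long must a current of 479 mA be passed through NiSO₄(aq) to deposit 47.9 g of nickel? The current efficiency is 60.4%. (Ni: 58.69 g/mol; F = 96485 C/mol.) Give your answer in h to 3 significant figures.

n(Ni) = 47.9 / 58.69 = 0.8162 mol
Ni²⁺ + 2e⁻ → Ni, so n(e⁻) = 2 × 0.8162 = 1.632 mol
Q = 1.632 × 96485 / 0.604 = 2.607×10^5 C
t = Q / I = 2.607×10^5 / 0.479 = 5.443×10^5 s = 151 h

151 h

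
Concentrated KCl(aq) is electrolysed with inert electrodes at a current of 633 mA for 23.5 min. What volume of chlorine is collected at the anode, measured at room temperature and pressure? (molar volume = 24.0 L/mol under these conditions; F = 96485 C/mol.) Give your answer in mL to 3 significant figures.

111 mL

Q = 0.633 A × 1410 s = 892.5 C
Moles of electrons = 892.5 / 96485 = 0.009250 mol
2Cl⁻ → Cl₂ + 2e⁻, so n(Cl₂) = 0.009250 / 2 = 0.004625 mol
V = 0.004625 × 24.0 = 0.1110 L
= 111 mL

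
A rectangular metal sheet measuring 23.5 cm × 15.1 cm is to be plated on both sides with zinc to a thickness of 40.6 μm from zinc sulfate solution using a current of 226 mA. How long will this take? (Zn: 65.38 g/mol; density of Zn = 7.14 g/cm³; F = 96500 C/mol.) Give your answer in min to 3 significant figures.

4480 min

Plated area = 2 × 23.5 × 15.1 = 709.7 cm²
Volume = 709.7 × 40.6×10⁻⁴ cm = 2.881 cm³
m(Zn) = 2.881 × 7.14 = 20.57 g
n(Zn) = 20.57 / 65.38 = 0.3146 mol; n(e⁻) = 2 × 0.3146 = 0.6292 mol
Q = 0.6292 × 96500 = 60720 C
t = 60720 / 0.226 = 2.687×10^5 s = 4480 min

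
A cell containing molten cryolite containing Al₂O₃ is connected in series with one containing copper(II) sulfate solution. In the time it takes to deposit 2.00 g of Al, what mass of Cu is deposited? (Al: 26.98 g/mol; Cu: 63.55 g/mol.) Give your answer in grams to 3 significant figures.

7.07 g

n(Al) = 2.00 / 26.98 = 0.07413 mol
Al³⁺ + 3e⁻ → Al, so n(e⁻) = 3 × 0.07413 = 0.2224 mol
In series, the same 0.2224 mol of electrons flows through the second cell.
Cu²⁺ + 2e⁻ → Cu, so n(Cu) = 0.2224 / 2 = 0.1112 mol
m(Cu) = 0.1112 × 63.55 = 7.07 g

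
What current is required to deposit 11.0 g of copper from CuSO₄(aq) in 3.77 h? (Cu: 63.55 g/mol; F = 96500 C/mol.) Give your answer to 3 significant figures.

2.46 A

n(Cu) = 11.0 / 63.55 = 0.1731 mol
Cu²⁺ + 2e⁻ → Cu, so n(e⁻) = 2 × 0.1731 = 0.3462 mol
Q = 0.3462 × 96500 = 33410 C
I = Q / t = 33410 / 13572 s = 2.46 A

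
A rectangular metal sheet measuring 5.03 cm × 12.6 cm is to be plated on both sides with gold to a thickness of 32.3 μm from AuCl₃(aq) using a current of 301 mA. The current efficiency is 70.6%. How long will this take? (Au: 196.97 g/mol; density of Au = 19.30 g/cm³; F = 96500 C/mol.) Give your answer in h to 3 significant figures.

Plated area = 2 × 5.03 × 12.6 = 126.8 cm²
Volume = 126.8 × 32.3×10⁻⁴ cm = 0.4096 cm³
m(Au) = 0.4096 × 19.30 = 7.905 g
n(Au) = 7.905 / 196.97 = 0.04013 mol; n(e⁻) = 3 × 0.04013 = 0.1204 mol
Q = 0.1204 × 96500 / 0.706 = 16460 C
t = 16460 / 0.301 = 54680 s = 15.2 h

15.2 h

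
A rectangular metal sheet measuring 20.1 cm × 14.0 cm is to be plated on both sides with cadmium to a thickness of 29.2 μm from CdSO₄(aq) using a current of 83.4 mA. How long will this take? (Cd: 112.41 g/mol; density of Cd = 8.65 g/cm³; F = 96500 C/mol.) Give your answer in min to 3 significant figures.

4880 min

Plated area = 2 × 20.1 × 14.0 = 562.8 cm²
Volume = 562.8 × 29.2×10⁻⁴ cm = 1.643 cm³
m(Cd) = 1.643 × 8.65 = 14.21 g
n(Cd) = 14.21 / 112.41 = 0.1264 mol; n(e⁻) = 2 × 0.1264 = 0.2528 mol
Q = 0.2528 × 96500 = 24400 C
t = 24400 / 0.0834 = 2.926×10^5 s = 4880 min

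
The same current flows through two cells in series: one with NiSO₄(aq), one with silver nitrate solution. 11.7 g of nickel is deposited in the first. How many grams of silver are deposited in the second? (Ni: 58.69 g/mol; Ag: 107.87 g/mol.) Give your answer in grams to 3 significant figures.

n(Ni) = 11.7 / 58.69 = 0.1994 mol
Ni²⁺ + 2e⁻ → Ni, so n(e⁻) = 2 × 0.1994 = 0.3988 mol
Same current for the same time ⇒ same n(e⁻) = 0.3988 mol in both cells.
Ag⁺ + e⁻ → Ag, so n(Ag) = 0.3988 mol
m(Ag) = 0.3988 × 107.87 = 43.0 g

43.0 g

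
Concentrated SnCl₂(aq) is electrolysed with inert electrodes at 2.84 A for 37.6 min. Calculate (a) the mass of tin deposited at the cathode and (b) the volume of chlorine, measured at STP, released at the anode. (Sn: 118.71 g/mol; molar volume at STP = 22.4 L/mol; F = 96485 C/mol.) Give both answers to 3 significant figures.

3.94 g Sn; 0.744 L Cl₂

Q = 2.84 × 2256 = 6407 C; n(e⁻) = 6407 / 96485 = 0.06640 mol
Cathode: Sn²⁺ + 2e⁻ → Sn → n(Sn) = 0.06640/2 = 0.03320 mol → 3.94 g
Anode: 2Cl⁻ → Cl₂ + 2e⁻ → n(Cl₂) = 0.06640/2 = 0.03320 mol → 0.744 L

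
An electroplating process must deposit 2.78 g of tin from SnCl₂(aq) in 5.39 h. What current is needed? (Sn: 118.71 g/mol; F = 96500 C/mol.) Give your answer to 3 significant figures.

0.233 A

n(Sn) = 2.78 / 118.71 = 0.02342 mol
Sn²⁺ + 2e⁻ → Sn, so n(e⁻) = 2 × 0.02342 = 0.04684 mol
Q = 0.04684 × 96500 = 4520 C
I = Q / t = 4520 / 19404 s = 0.233 A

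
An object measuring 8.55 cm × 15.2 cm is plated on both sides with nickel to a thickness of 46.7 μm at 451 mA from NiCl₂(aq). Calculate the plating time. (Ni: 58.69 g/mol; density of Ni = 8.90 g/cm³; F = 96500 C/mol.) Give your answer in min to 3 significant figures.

Plated area = 2 × 8.55 × 15.2 = 259.9 cm²
Volume = 259.9 × 46.7×10⁻⁴ cm = 1.214 cm³
m(Ni) = 1.214 × 8.90 = 10.80 g
n(Ni) = 10.80 / 58.69 = 0.1840 mol; n(e⁻) = 2 × 0.1840 = 0.3680 mol
Q = 0.3680 × 96500 = 35510 C
t = 35510 / 0.451 = 78740 s = 1310 min

1310 min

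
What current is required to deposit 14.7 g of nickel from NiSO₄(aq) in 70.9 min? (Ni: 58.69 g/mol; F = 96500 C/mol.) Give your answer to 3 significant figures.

11.4 A

n(Ni) = 14.7 / 58.69 = 0.2505 mol
Ni²⁺ + 2e⁻ → Ni, so n(e⁻) = 2 × 0.2505 = 0.5010 mol
Q = 0.5010 × 96500 = 48350 C
I = Q / t = 48350 / 4254 s = 11.4 A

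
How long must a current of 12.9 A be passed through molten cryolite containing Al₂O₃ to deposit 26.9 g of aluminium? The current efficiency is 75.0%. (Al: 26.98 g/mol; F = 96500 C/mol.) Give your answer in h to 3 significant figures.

8.29 h

n(Al) = 26.9 / 26.98 = 0.9970 mol
Al³⁺ + 3e⁻ → Al, so n(e⁻) = 3 × 0.9970 = 2.991 mol
Q = 2.991 × 96500 / 0.750 = 3.848×10^5 C
t = Q / I = 3.848×10^5 / 12.9 = 29830 s = 8.29 h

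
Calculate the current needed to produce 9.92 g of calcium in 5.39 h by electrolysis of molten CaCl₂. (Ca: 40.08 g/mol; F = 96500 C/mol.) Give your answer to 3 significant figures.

n(Ca) = 9.92 / 40.08 = 0.2475 mol
Ca²⁺ + 2e⁻ → Ca, so n(e⁻) = 2 × 0.2475 = 0.4950 mol
Q = 0.4950 × 96500 = 47770 C
I = Q / t = 47770 / 19404 s = 2.46 A

2.46 A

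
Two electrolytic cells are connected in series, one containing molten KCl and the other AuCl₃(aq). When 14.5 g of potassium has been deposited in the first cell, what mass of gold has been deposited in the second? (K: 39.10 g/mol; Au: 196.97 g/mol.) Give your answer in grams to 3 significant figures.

n(K) = 14.5 / 39.10 = 0.3708 mol
K⁺ + e⁻ → K, so n(e⁻) = 0.3708 mol
Same current for the same time ⇒ same n(e⁻) = 0.3708 mol in both cells.
Au³⁺ + 3e⁻ → Au, so n(Au) = 0.3708 / 3 = 0.1236 mol
m(Au) = 0.1236 × 196.97 = 24.3 g

24.3 g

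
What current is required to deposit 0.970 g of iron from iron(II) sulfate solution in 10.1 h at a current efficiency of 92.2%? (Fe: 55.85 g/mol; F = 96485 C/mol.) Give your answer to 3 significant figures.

0.100 A

n(Fe) = 0.970 / 55.85 = 0.01737 mol
Fe²⁺ + 2e⁻ → Fe, so n(e⁻) = 2 × 0.01737 = 0.03474 mol
Q = 0.03474 × 96485 / 0.922 = 3635 C
I = Q / t = 3635 / 36360 s = 0.100 A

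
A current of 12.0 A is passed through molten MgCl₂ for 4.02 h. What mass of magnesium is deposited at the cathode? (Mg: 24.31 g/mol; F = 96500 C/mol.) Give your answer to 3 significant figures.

21.9 g

Q = 12.0 A × 14472 s = 1.737×10^5 C
Moles of electrons = 1.737×10^5 / 96500 = 1.800 mol
Mg²⁺ + 2e⁻ → Mg, so n(Mg) = 1.800 / 2 = 0.9000 mol
m = 0.9000 × 24.31 = 21.9 g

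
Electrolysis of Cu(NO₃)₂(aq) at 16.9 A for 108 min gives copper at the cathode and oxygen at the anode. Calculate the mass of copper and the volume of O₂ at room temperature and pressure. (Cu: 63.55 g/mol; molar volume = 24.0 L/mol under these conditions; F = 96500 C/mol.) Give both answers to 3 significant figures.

36.1 g Cu; 6.81 L O₂

Q = 16.9 × 6480 = 1.095×10^5 C; n(e⁻) = 1.095×10^5 / 96500 = 1.135 mol
Cathode: Cu²⁺ + 2e⁻ → Cu → n(Cu) = 1.135/2 = 0.5675 mol → 36.1 g
Anode: 2H₂O → O₂ + 4H⁺ + 4e⁻ → n(O₂) = 1.135/4 = 0.2838 mol → 6.81 L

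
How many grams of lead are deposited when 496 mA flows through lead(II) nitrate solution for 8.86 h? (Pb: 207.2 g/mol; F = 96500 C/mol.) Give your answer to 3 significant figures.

17.0 g

Q = It = 0.496 × 31896 = 15820 C
n(e⁻) = 15820 / 96500 = 0.1639 mol
Pb²⁺ + 2e⁻ → Pb, so n(Pb) = 0.1639 / 2 = 0.08195 mol
m = 0.08195 × 207.2 = 17.0 g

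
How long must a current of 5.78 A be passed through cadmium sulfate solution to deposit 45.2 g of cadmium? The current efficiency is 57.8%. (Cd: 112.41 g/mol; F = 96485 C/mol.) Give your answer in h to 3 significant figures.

6.45 h

n(Cd) = 45.2 / 112.41 = 0.4021 mol
Cd²⁺ + 2e⁻ → Cd, so n(e⁻) = 2 × 0.4021 = 0.8042 mol
Q = 0.8042 × 96485 / 0.578 = 1.342×10^5 C
t = Q / I = 1.342×10^5 / 5.78 = 23220 s = 6.45 h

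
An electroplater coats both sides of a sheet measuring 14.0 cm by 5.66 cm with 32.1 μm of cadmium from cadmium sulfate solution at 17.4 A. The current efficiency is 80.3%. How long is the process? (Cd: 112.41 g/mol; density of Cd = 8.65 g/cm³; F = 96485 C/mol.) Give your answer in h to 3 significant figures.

0.150 h

Plated area = 2 × 14.0 × 5.66 = 158.5 cm²
Volume = 158.5 × 32.1×10⁻⁴ cm = 0.5088 cm³
m(Cd) = 0.5088 × 8.65 = 4.401 g
n(Cd) = 4.401 / 112.41 = 0.03915 mol; n(e⁻) = 2 × 0.03915 = 0.07830 mol
Q = 0.07830 × 96485 / 0.803 = 9408 C
t = 9408 / 17.4 = 540.7 s = 0.150 h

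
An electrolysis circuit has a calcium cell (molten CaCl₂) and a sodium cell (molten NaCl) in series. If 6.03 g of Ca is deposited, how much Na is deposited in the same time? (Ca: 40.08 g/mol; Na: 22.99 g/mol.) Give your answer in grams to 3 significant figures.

n(Ca) = 6.03 / 40.08 = 0.1504 mol
Ca²⁺ + 2e⁻ → Ca, so n(e⁻) = 2 × 0.1504 = 0.3008 mol
Same current for the same time ⇒ same n(e⁻) = 0.3008 mol in both cells.
Na⁺ + e⁻ → Na, so n(Na) = 0.3008 mol
m(Na) = 0.3008 × 22.99 = 6.92 g

6.92 g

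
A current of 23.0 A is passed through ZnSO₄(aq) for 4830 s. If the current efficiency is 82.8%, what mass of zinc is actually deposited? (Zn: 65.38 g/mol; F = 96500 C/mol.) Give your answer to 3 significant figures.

Q = 23.0 × 4830 = 1.111×10^5 C
n(e⁻) = 1.111×10^5 / 96500 = 1.151 mol
Zn²⁺ + 2e⁻ → Zn, so theoretical m(Zn) = 0.5755 × 65.38 = 37.63 g
Actual mass = 82.8% × 37.63 = 31.2 g

31.2 g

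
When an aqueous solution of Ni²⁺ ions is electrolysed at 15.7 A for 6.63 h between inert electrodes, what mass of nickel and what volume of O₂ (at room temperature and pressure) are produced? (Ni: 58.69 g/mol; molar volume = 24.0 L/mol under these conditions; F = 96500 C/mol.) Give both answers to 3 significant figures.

114 g Ni; 23.3 L O₂

Q = 15.7 × 23868 = 3.747×10^5 C; n(e⁻) = 3.747×10^5 / 96500 = 3.883 mol
Cathode: Ni²⁺ + 2e⁻ → Ni → n(Ni) = 3.883/2 = 1.942 mol → 114 g
Anode: 2H₂O → O₂ + 4H⁺ + 4e⁻ → n(O₂) = 3.883/4 = 0.9708 mol → 23.3 L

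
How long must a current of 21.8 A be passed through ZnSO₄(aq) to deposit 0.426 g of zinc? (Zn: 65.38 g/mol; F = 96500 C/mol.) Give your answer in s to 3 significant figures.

57.7 s

n(Zn) = 0.426 / 65.38 = 0.006516 mol
Zn²⁺ + 2e⁻ → Zn, so n(e⁻) = 2 × 0.006516 = 0.01303 mol
Q = 0.01303 × 96500 = 1257 C
t = Q / I = 1257 / 21.8 = 57.66 s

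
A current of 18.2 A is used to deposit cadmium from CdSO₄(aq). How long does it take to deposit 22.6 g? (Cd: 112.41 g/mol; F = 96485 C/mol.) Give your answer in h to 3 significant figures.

0.592 h

n(Cd) = 22.6 / 112.41 = 0.2010 mol
Cd²⁺ + 2e⁻ → Cd, so n(e⁻) = 2 × 0.2010 = 0.4020 mol
Q = 0.4020 × 96485 = 38790 C
t = Q / I = 38790 / 18.2 = 2131 s = 0.592 h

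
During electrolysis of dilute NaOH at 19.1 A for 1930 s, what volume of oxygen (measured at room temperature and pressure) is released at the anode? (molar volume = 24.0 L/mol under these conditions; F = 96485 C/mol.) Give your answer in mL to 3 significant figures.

Charge passed = 19.1 × 1930 = 36860 C
Moles of electrons = 36860 / 96485 = 0.3820 mol
2H₂O → O₂ + 4H⁺ + 4e⁻, so n(O₂) = 0.3820 / 4 = 0.09550 mol
V = 0.09550 × 24.0 = 2.292 L
= 2290 mL

2290 mL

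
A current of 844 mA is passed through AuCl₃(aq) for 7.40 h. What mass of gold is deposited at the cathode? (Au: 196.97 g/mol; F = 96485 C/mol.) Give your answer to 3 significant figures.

15.3 g

Q = 0.844 A × 26640 s = 22480 C
Moles of electrons = 22480 / 96485 = 0.2330 mol
Au³⁺ + 3e⁻ → Au, so n(Au) = 0.2330 / 3 = 0.07767 mol
m = 0.07767 × 196.97 = 15.3 g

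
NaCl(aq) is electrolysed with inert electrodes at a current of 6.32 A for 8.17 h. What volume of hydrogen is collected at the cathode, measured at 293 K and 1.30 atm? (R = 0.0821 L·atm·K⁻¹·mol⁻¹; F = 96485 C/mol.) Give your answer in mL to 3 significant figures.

17800 mL

Q = 6.32 A × 29412 s = 1.859×10^5 C
n(e⁻) = 1.859×10^5 / 96485 = 1.927 mol
2H⁺ + 2e⁻ → H₂, so n(H₂) = 1.927 / 2 = 0.9635 mol
V = nRT/P = 0.9635 × 0.0821 × 293 / 1.30 = 17.83 L
= 17800 mL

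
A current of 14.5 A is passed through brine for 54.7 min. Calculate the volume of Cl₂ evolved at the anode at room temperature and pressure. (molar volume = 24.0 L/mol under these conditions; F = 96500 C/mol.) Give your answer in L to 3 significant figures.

5.92 L

Q = 14.5 A × 3282 s = 47590 C
Moles of electrons = 47590 / 96500 = 0.4932 mol
2Cl⁻ → Cl₂ + 2e⁻, so n(Cl₂) = 0.4932 / 2 = 0.2466 mol
V = 0.2466 × 24.0 = 5.918 L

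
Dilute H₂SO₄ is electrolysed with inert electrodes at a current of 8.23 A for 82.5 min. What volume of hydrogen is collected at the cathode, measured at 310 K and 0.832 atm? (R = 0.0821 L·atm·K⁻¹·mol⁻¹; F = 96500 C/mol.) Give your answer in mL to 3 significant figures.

Q = It = 8.23 × 4950 = 40740 C
Moles of electrons = 40740 / 96500 = 0.4222 mol
2H⁺ + 2e⁻ → H₂, so n(H₂) = 0.4222 / 2 = 0.2111 mol
V = nRT/P = 0.2111 × 0.0821 × 310 / 0.832 = 6.458 L
= 6460 mL

6460 mL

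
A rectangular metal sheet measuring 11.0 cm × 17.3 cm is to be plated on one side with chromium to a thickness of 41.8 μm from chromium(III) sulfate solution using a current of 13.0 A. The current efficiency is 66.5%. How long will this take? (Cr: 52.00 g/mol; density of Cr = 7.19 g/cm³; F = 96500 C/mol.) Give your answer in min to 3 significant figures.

Plated area = 11.0 × 17.3 = 190.3 cm²
Volume = 190.3 × 41.8×10⁻⁴ cm = 0.7955 cm³
m(Cr) = 0.7955 × 7.19 = 5.720 g
n(Cr) = 5.720 / 52.00 = 0.1100 mol; n(e⁻) = 3 × 0.1100 = 0.3300 mol
Q = 0.3300 × 96500 / 0.665 = 47890 C
t = 47890 / 13.0 = 3684 s = 61.4 min

61.4 min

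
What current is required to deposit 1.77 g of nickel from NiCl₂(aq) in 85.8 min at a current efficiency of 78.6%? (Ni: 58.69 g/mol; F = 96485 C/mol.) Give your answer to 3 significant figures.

1.44 A

n(Ni) = 1.77 / 58.69 = 0.03016 mol
Ni²⁺ + 2e⁻ → Ni, so n(e⁻) = 2 × 0.03016 = 0.06032 mol
Q = 0.06032 × 96485 / 0.786 = 7405 C
I = Q / t = 7405 / 5148 s = 1.44 A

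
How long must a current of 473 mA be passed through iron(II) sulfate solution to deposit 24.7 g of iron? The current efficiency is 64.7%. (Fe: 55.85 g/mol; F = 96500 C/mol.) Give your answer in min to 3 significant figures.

4650 min

n(Fe) = 24.7 / 55.85 = 0.4423 mol
Fe²⁺ + 2e⁻ → Fe, so n(e⁻) = 2 × 0.4423 = 0.8846 mol
Q = 0.8846 × 96500 / 0.647 = 1.319×10^5 C
t = Q / I = 1.319×10^5 / 0.473 = 2.789×10^5 s = 4650 min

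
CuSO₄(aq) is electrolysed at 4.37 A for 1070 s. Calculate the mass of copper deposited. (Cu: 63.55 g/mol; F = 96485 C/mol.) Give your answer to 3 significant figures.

1.54 g

Charge passed = 4.37 × 1070 = 4676 C
Moles of electrons = 4676 / 96485 = 0.04846 mol
Cu²⁺ + 2e⁻ → Cu, so n(Cu) = 0.04846 / 2 = 0.02423 mol
m = 0.02423 × 63.55 = 1.54 g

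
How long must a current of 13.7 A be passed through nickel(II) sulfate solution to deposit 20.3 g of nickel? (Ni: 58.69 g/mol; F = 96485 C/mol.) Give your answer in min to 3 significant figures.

n(Ni) = 20.3 / 58.69 = 0.3459 mol
Ni²⁺ + 2e⁻ → Ni, so n(e⁻) = 2 × 0.3459 = 0.6918 mol
Q = 0.6918 × 96485 = 66750 C
t = Q / I = 66750 / 13.7 = 4872 s = 81.2 min

81.2 min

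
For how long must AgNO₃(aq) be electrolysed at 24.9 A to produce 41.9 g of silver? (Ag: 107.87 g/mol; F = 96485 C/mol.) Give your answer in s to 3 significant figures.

1510 s

n(Ag) = 41.9 / 107.87 = 0.3884 mol
Ag⁺ + e⁻ → Ag, so n(e⁻) = 0.3884 mol
Q = 0.3884 × 96485 = 37470 C
t = Q / I = 37470 / 24.9 = 1505 s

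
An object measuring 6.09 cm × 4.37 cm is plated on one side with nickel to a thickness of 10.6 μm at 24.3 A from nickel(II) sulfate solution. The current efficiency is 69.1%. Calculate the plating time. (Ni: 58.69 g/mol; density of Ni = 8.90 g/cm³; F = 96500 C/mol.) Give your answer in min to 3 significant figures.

0.820 min

Plated area = 6.09 × 4.37 = 26.61 cm²
Volume = 26.61 × 10.6×10⁻⁴ cm = 0.02821 cm³
m(Ni) = 0.02821 × 8.90 = 0.2511 g
n(Ni) = 0.2511 / 58.69 = 0.004278 mol; n(e⁻) = 2 × 0.004278 = 0.008556 mol
Q = 0.008556 × 96500 / 0.691 = 1195 C
t = 1195 / 24.3 = 49.18 s = 0.820 min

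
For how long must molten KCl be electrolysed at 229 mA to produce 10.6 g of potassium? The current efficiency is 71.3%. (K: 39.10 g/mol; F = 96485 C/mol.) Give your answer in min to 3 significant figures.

2670 min

n(K) = 10.6 / 39.10 = 0.2711 mol
K⁺ + e⁻ → K, so n(e⁻) = 0.2711 mol
Q = 0.2711 × 96485 / 0.713 = 36690 C
t = Q / I = 36690 / 0.229 = 1.602×10^5 s = 2670 min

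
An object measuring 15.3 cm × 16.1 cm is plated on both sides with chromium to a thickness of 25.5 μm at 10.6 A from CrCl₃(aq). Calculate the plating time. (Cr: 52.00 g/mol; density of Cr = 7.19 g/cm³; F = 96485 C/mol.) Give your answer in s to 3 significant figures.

4740 s

Plated area = 2 × 15.3 × 16.1 = 492.7 cm²
Volume = 492.7 × 25.5×10⁻⁴ cm = 1.256 cm³
m(Cr) = 1.256 × 7.19 = 9.031 g
n(Cr) = 9.031 / 52.00 = 0.1737 mol; n(e⁻) = 3 × 0.1737 = 0.5211 mol
Q = 0.5211 × 96485 = 50280 C
t = 50280 / 10.6 = 4743 s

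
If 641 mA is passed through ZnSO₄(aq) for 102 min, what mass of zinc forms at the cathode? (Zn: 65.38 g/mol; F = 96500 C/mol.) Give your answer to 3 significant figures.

1.33 g

Charge passed = 0.641 × 6120 = 3923 C
n(e⁻) = Q/F = 3923/96500 = 0.04065 mol
Zn²⁺ + 2e⁻ → Zn, so n(Zn) = 0.04065 / 2 = 0.02033 mol
m = 0.02033 × 65.38 = 1.33 g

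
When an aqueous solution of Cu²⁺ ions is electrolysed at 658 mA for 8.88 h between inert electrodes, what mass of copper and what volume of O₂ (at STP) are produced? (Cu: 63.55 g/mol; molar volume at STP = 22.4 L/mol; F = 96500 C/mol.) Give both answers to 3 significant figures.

Q = 0.658 × 31968 = 21030 C; n(e⁻) = 21030 / 96500 = 0.2179 mol
Cathode: Cu²⁺ + 2e⁻ → Cu → n(Cu) = 0.2179/2 = 0.1090 mol → 6.93 g
Anode: 2H₂O → O₂ + 4H⁺ + 4e⁻ → n(O₂) = 0.2179/4 = 0.05448 mol → 1.22 L

6.93 g Cu; 1.22 L O₂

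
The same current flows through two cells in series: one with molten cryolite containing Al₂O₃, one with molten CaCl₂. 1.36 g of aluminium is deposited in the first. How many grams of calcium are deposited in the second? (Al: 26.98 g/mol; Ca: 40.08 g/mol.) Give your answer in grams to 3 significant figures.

3.03 g

n(Al) = 1.36 / 26.98 = 0.05041 mol
Al³⁺ + 3e⁻ → Al, so n(e⁻) = 3 × 0.05041 = 0.1512 mol
Same current for the same time ⇒ same n(e⁻) = 0.1512 mol in both cells.
Ca²⁺ + 2e⁻ → Ca, so n(Ca) = 0.1512 / 2 = 0.07560 mol
m(Ca) = 0.07560 × 40.08 = 3.03 g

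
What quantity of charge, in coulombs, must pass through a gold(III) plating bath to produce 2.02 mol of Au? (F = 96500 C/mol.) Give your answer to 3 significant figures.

Au³⁺ + 3e⁻ → Au, so n(e⁻) = 3 × 2.02 = 6.060 mol
Q = 6.060 × 96500 = 5.848×10^5 C

5.85×10^5 C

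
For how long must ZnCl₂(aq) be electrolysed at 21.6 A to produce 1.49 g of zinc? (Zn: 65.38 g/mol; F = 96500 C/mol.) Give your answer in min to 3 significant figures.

3.39 min

n(Zn) = 1.49 / 65.38 = 0.02279 mol
Zn²⁺ + 2e⁻ → Zn, so n(e⁻) = 2 × 0.02279 = 0.04558 mol
Q = 0.04558 × 96500 = 4398 C
t = Q / I = 4398 / 21.6 = 203.6 s = 3.39 min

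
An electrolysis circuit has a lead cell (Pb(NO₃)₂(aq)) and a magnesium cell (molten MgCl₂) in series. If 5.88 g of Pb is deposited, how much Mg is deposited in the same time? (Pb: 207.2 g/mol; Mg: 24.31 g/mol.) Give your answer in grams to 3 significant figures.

n(Pb) = 5.88 / 207.2 = 0.02838 mol
Pb²⁺ + 2e⁻ → Pb, so n(e⁻) = 2 × 0.02838 = 0.05676 mol
Same current for the same time ⇒ same n(e⁻) = 0.05676 mol in both cells.
Mg²⁺ + 2e⁻ → Mg, so n(Mg) = 0.05676 / 2 = 0.02838 mol
m(Mg) = 0.02838 × 24.31 = 0.690 g

0.690 g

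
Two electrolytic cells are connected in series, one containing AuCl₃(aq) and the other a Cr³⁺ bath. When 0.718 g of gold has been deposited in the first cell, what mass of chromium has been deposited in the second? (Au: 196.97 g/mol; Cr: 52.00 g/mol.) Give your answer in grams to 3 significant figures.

n(Au) = 0.718 / 196.97 = 0.003645 mol
Au³⁺ + 3e⁻ → Au, so n(e⁻) = 3 × 0.003645 = 0.01094 mol
The cells are in series, so the same charge (and hence the same n(e⁻) = 0.01094 mol) passes through both.
Cr³⁺ + 3e⁻ → Cr, so n(Cr) = 0.01094 / 3 = 0.003647 mol
m(Cr) = 0.003647 × 52.00 = 0.190 g

0.190 g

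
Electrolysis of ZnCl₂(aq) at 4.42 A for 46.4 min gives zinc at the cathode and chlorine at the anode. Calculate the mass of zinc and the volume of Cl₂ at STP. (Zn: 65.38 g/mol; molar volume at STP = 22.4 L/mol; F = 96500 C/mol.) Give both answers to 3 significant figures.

4.17 g Zn; 1.43 L Cl₂

Q = 4.42 × 2784 = 12310 C; n(e⁻) = 12310 / 96500 = 0.1276 mol
Cathode: Zn²⁺ + 2e⁻ → Zn → n(Zn) = 0.1276/2 = 0.06380 mol → 4.17 g
Anode: 2Cl⁻ → Cl₂ + 2e⁻ → n(Cl₂) = 0.1276/2 = 0.06380 mol → 1.43 L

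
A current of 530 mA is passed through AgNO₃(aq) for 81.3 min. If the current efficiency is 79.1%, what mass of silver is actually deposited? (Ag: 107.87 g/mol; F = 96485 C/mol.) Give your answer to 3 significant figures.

Q = 0.530 × 4878 = 2585 C
n(e⁻) = 2585 / 96485 = 0.02679 mol
Ag⁺ + e⁻ → Ag, so theoretical m(Ag) = 0.02679 × 107.87 = 2.890 g
Actual mass = 79.1% × 2.890 = 2.29 g

2.29 g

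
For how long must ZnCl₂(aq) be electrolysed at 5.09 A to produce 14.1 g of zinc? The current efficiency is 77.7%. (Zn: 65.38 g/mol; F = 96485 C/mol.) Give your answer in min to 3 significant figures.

n(Zn) = 14.1 / 65.38 = 0.2157 mol
Zn²⁺ + 2e⁻ → Zn, so n(e⁻) = 2 × 0.2157 = 0.4314 mol
Q = 0.4314 × 96485 / 0.777 = 53570 C
t = Q / I = 53570 / 5.09 = 10520 s = 175 min

175 min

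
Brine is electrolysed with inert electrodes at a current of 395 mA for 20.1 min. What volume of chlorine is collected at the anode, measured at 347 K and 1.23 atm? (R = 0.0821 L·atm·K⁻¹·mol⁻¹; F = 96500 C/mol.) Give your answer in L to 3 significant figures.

0.0572 L

Q = It = 0.395 × 1206 = 476.4 C
n(e⁻) = 476.4 / 96500 = 0.004937 mol
2Cl⁻ → Cl₂ + 2e⁻, so n(Cl₂) = 0.004937 / 2 = 0.002469 mol
V = nRT/P = 0.002469 × 0.0821 × 347 / 1.23 = 0.05719 L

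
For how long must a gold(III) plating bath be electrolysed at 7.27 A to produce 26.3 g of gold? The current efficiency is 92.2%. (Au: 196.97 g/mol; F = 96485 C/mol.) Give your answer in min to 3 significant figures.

n(Au) = 26.3 / 196.97 = 0.1335 mol
Au³⁺ + 3e⁻ → Au, so n(e⁻) = 3 × 0.1335 = 0.4005 mol
Q = 0.4005 × 96485 / 0.922 = 41910 C
t = Q / I = 41910 / 7.27 = 5765 s = 96.1 min

96.1 min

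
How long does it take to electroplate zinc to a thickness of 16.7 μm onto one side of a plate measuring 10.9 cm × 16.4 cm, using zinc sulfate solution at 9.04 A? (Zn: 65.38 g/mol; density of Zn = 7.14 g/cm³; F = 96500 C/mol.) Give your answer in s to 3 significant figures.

696 s

Plated area = 10.9 × 16.4 = 178.8 cm²
Volume = 178.8 × 16.7×10⁻⁴ cm = 0.2986 cm³
m(Zn) = 0.2986 × 7.14 = 2.132 g
n(Zn) = 2.132 / 65.38 = 0.03261 mol; n(e⁻) = 2 × 0.03261 = 0.06522 mol
Q = 0.06522 × 96500 = 6294 C
t = 6294 / 9.04 = 696.2 s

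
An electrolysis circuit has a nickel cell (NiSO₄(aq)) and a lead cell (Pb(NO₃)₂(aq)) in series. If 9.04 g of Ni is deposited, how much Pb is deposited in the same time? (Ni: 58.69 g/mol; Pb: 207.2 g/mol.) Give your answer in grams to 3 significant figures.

31.9 g

n(Ni) = 9.04 / 58.69 = 0.1540 mol
Ni²⁺ + 2e⁻ → Ni, so n(e⁻) = 2 × 0.1540 = 0.3080 mol
The cells are in series, so the same charge (and hence the same n(e⁻) = 0.3080 mol) passes through both.
Pb²⁺ + 2e⁻ → Pb, so n(Pb) = 0.3080 / 2 = 0.1540 mol
m(Pb) = 0.1540 × 207.2 = 31.9 g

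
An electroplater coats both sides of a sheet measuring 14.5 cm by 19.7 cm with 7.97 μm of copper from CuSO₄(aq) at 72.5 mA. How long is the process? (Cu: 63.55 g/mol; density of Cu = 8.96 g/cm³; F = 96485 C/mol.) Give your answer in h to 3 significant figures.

47.5 h

Plated area = 2 × 14.5 × 19.7 = 571.3 cm²
Volume = 571.3 × 7.97×10⁻⁴ cm = 0.4553 cm³
m(Cu) = 0.4553 × 8.96 = 4.079 g
n(Cu) = 4.079 / 63.55 = 0.06419 mol; n(e⁻) = 2 × 0.06419 = 0.1284 mol
Q = 0.1284 × 96485 = 12390 C
t = 12390 / 0.0725 = 1.709×10^5 s = 47.5 h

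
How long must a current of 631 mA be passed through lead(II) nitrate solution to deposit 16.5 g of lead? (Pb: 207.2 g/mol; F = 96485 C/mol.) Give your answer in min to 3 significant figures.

406 min

n(Pb) = 16.5 / 207.2 = 0.07963 mol
Pb²⁺ + 2e⁻ → Pb, so n(e⁻) = 2 × 0.07963 = 0.1593 mol
Q = 0.1593 × 96485 = 15370 C
t = Q / I = 15370 / 0.631 = 24360 s = 406 min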